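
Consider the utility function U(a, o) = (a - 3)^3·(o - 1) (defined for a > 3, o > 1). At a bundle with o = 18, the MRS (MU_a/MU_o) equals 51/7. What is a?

a = 10

MU_a = 3·(a−3)^2·(o−1), MU_o = (a−3)^3.
MRS = (3/1)·(o−1)/(a−3).
Substitute o = 18: MRS = 51/(a − 3). Setting this equal to 51/7 gives a − 3 = 51/(51/7) = 7, so a = 10.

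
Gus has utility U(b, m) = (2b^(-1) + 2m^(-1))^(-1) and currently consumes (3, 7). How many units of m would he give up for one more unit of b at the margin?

MRS = 49/9

For CES with ρ = -1, MRS = (m/b)^2.
At (3, 7): MRS = 49/9.
That is, one extra unit of b is worth 49/9 units of m at the margin.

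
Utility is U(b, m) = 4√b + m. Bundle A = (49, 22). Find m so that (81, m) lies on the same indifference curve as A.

U(49, 22) = 50.
Set U(81, m) = 50 and solve.
With b = 81: √81 = 9, so m = 50 − 4·9 = 14.
Check: U(81, 14) = 50.

m = 14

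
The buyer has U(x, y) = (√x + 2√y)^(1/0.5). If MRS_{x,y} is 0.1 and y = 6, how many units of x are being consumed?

For CES with ρ = 0.5, MRS = (1/2)·√(y/x).
Setting (1/2)·√(6/x) = 0.1 gives √(6/x) = 0.2, so 6/x = 1/25 and x = 150.

x = 150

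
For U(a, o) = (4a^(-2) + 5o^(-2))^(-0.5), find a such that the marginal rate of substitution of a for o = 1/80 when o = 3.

For CES with ρ = -2, MRS = (4/5)·(o/a)^3.
Setting (4/5)·(3/a)^3 = 1/80 gives (3/a)^3 = 1/64, so 3/a = 0.25 and a = 12.

a = 12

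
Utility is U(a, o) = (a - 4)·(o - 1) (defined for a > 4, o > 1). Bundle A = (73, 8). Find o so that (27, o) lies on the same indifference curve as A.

o = 22

U(73, 8) = 483.
Set U(27, o) = 483 and solve.
With a = 27: (27 − 4) = 23, so (o − 1) = 483/23 = 21.
So o = 1 + 21 = 22.
Check: U(27, 22) = 483.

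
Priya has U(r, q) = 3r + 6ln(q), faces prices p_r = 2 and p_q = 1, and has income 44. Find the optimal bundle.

r* = 20, q* = 4

MU_r = 3, MU_q = 6/q.
MRS = 3 ÷ (6/q).
Tangency: set MRS = p_r/p_q = 2/1 = 2.
MRS depends only on q: 0.5·q = 2 ⇒ q* = 2/0.5 = 4.
From the budget, 2·r = 44 − 1·4 = 40, so r* = 20.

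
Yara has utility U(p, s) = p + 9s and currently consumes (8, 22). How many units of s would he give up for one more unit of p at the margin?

MU_p = 1, MU_s = 9, so MRS = 1/9 at every bundle.
At (8, 22): MRS = 1/9.
The indifference curve has slope −1/9 at this bundle.

MRS = 1/9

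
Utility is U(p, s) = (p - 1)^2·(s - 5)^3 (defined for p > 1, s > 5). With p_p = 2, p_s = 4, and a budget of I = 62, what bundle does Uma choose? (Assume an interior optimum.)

MU_p = 2·(p−1)·(s−5)^3, MU_s = 3·(p−1)^2·(s−5)^2.
MRS = (2/3)·(s−5)/(p−1).
Tangency: set MRS = p_p/p_s = 2/4 = 0.5.
So (2/3)·(s − 5)/(p − 1) = 0.5, i.e. (s − 5) = 0.75·(p − 1).
Rewrite the budget in excess-of-subsistence terms: 2·(p − 1) + 4·(s − 5) = 62 − 2·1 − 4·5 = 40.
Substituting, 5·(p − 1) = 40, so p − 1 = 8 and p* = 9.
Then s − 5 = 0.75·8 = 6, so s* = 11.

p* = 9, s* = 11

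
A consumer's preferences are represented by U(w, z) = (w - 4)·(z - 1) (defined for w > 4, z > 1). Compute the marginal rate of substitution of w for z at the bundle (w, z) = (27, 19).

MU_w = (z−1), MU_z = (w−4).
MRS = (z−1)/(w−4).
At (27, 19): MRS = 18/23.
So at (27, 19) the consumer would give up 18/23 units of z for one more unit of w.

MRS = 18/23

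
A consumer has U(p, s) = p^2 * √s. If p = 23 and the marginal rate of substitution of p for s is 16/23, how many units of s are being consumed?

s = 4

MU_p = 2·p·√s and MU_s = 0.5·p^2·s^(-0.5).
MRS = MU_p/MU_s = (4)·s/p.
Substitute p = 23: MRS = s/5.75. Setting s/5.75 = 16/23 gives s = (16/23)·5.75 = 4.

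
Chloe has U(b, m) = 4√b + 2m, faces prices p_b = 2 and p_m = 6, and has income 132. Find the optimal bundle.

b* = 9, m* = 19

MU_b = 4/(2√b), MU_m = 2.
MRS = 4/(2√b) ÷ 2.
Tangency: set MRS = p_b/p_m = 2/6 = 1/3.
MRS depends only on b: 1/√b = 1/3 ⇒ √b = 1/(1/3) = 3 ⇒ b* = 9.
From the budget, 6·m = 132 − 2·9 = 114, so m* = 19.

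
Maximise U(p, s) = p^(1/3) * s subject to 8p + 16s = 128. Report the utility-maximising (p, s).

MU_p = 1/3·p^(-2/3)·s and MU_s = p^(1/3).
MRS = MU_p/MU_s = (1/3)·s/p.
Tangency: set MRS = p_p/p_s = 8/16 = 0.5.
So (1/3)·s/p = 0.5, i.e. s = 1.5·p.
Substitute into the budget 8·p + 16·s = 128: 32·p = 128, so p* = 4.
Then s* = 1.5·4 = 6.

p* = 4, s* = 6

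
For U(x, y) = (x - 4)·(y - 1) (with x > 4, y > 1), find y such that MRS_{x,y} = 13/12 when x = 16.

MU_x = (y−1), MU_y = (x−4).
MRS = (y−1)/(x−4).
Substitute x = 16: MRS = (y − 1)/12. Setting this equal to 13/12 gives y − 1 = (13/12)·12 = 13, so y = 14.

y = 14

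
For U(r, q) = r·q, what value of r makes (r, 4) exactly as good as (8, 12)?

r = 24

U(8, 12) = 96.
Set U(r, 4) = 96 and solve.
With q = 4: r = 96/4 = 24.
Check: U(24, 4) = 96.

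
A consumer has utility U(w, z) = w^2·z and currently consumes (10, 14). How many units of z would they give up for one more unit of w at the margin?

MU_w = 2·w·z and MU_z = w^2.
MRS = MU_w/MU_z = (2/1)·z/w.
At (10, 14): MRS = 2.8.
So at (10, 14) the consumer would give up 2.8 units of z for one more unit of w.

MRS = 2.8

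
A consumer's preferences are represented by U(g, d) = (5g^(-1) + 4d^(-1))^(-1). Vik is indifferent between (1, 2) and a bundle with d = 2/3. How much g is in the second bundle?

U depends on (g, d) only through S = 5g^(-1) + 4d^(-1), so equal utility means equal S. At (1, 2): S = 7.
With d = 2/3: 4·(2/3)^(-1) = 6, so 5g^(-1) = 7 − 6 = 1, i.e. g^(-1) = 0.2.
Hence g = 1/0.2 = 5.
Check: U(5, 2/3) = 0.1429.

g = 5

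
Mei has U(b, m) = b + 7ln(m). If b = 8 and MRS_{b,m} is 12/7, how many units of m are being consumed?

MU_b = 1, MU_m = 7/m.
MRS = 1 ÷ (7/m).
MRS depends only on m: (1/7)·m = 12/7 ⇒ m = (12/7)/(1/7) = 12.

m = 12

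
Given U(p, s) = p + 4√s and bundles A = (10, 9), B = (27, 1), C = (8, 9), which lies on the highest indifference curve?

Evaluate utility at each bundle:
U(A) = 22.000.
U(B) = 31.000.
U(C) = 20.000.
Highest utility is B, so B ≻ A ≻ C.

Bundle B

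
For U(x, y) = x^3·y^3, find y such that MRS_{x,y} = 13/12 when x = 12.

y = 13

MU_x = 3·x^2·y^3 and MU_y = 3·x^3·y^2.
MRS = MU_x/MU_y = y/x.
Substitute x = 12: MRS = y/12. Setting y/12 = 13/12 gives y = (13/12)·12 = 13.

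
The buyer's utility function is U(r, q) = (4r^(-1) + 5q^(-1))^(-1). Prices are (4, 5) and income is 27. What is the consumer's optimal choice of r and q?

r* = 3, q* = 3

For CES with ρ = -1, MRS = (4/5)·(q/r)^2.
Tangency: set MRS = p_r/p_q = 4/5 = 0.8.
So (q/r)^2 = 1; taking the square root, q/r = 1, i.e. q = r.
Substitute into the budget 4·r + 5·q = 27: 9·r = 27, so r* = 3 and q* = 3.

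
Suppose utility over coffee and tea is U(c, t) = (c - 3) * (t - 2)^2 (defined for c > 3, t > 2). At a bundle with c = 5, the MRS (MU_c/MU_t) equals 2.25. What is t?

MU_c = (t−2)^2, MU_t = 2·(c−3)·(t−2).
MRS = (1/2)·(t−2)/(c−3).
Substitute c = 5: MRS = (t − 2)/4. Setting this equal to 2.25 gives t − 2 = 2.25·4 = 9, so t = 11.

t = 11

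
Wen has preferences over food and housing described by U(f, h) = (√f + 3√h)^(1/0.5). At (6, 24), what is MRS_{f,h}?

MRS = 2/3

For CES with ρ = 0.5, MRS = (1/3)·√(h/f).
At (6, 24): MRS = 2/3.
The indifference curve has slope −2/3 at this bundle.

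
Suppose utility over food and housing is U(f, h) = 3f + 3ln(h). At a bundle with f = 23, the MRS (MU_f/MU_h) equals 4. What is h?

MU_f = 3, MU_h = 3/h.
MRS = 3 ÷ (3/h).
MRS depends only on h: h = 4 ⇒ h = 4.

h = 4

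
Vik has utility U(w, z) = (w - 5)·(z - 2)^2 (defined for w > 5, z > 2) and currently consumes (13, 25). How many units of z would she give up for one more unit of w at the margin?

MU_w = (z−2)^2, MU_z = 2·(w−5)·(z−2).
MRS = (1/2)·(z−2)/(w−5).
At (13, 25): MRS = 23/16.
That is, one extra unit of w is worth 23/16 units of z at the margin.

MRS = 23/16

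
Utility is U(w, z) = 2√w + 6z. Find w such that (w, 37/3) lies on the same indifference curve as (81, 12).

U(81, 12) = 90.
Set U(w, 37/3) = 90 and solve.
With z = 37/3: 2√w = 90 − 6·37/3 = 16, so √w = 8 and w = 64.
Check: U(64, 37/3) = 90.

w = 64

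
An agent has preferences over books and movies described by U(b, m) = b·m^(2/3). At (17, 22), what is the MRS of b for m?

MU_b = m^(2/3) and MU_m = 2/3·b·m^(-1/3).
MRS = MU_b/MU_m = (1.5)·m/b.
At (17, 22): MRS = 33/17.
That is, one extra unit of b is worth 33/17 units of m at the margin.

MRS = 33/17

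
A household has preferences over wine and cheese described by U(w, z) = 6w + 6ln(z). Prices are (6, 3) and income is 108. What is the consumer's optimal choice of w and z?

w* = 17, z* = 2

MU_w = 6, MU_z = 6/z.
MRS = 6 ÷ (6/z).
Tangency: set MRS = p_w/p_z = 6/3 = 2.
MRS depends only on z: z = 2 ⇒ z* = 2.
From the budget, 6·w = 108 − 3·2 = 102, so w* = 17.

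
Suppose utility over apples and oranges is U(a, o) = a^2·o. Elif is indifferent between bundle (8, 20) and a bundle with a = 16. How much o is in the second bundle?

U(8, 20) = 1280.
Set U(16, o) = 1280 and solve.
With a = 16: 16^2 = 256, so o = 1280/256 = 5.
Check: U(16, 5) = 1280.

o = 5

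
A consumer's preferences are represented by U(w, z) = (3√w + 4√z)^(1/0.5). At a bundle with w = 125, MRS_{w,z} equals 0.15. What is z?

For CES with ρ = 0.5, MRS = (3/4)·√(z/w).
Setting (3/4)·√(z/125) = 0.15 gives √(z/125) = 0.2, so z/125 = 1/25 and z = 5.

z = 5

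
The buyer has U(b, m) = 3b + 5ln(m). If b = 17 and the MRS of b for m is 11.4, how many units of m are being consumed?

m = 19

MU_b = 3, MU_m = 5/m.
MRS = 3 ÷ (5/m).
MRS depends only on m: 0.6·m = 11.4 ⇒ m = 11.4/0.6 = 19.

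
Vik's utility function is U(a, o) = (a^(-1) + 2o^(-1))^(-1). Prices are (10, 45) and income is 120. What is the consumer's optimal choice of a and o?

a* = 3, o* = 2

For CES with ρ = -1, MRS = (1/2)·(o/a)^2.
Tangency: set MRS = p_a/p_o = 10/45 = 2/9.
So (o/a)^2 = 4/9; taking the square root, o/a = 2/3, i.e. o = (2/3)·a.
Substitute into the budget 10·a + 45·o = 120: 40·a = 120, so a* = 3 and o* = (2/3)·3 = 2.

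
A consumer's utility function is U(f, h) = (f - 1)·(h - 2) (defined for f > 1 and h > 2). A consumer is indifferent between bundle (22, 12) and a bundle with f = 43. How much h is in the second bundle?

U(22, 12) = 210.
Set U(43, h) = 210 and solve.
With f = 43: (43 − 1) = 42, so (h − 2) = 210/42 = 5.
So h = 2 + 5 = 7.
Check: U(43, 7) = 210.

h = 7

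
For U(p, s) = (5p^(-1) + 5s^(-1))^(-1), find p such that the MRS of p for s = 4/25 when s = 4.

p = 10

For CES with ρ = -1, MRS = (s/p)^2.
Setting (4/p)^2 = 4/25 gives 4/p = 0.4 and p = 10.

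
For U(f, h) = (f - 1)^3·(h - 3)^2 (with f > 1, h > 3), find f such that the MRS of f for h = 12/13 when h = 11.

MU_f = 3·(f−1)^2·(h−3)^2, MU_h = 2·(f−1)^3·(h−3).
MRS = (3/2)·(h−3)/(f−1).
Substitute h = 11: MRS = 12/(f − 1). Setting this equal to 12/13 gives f − 1 = 12/(12/13) = 13, so f = 14.

f = 14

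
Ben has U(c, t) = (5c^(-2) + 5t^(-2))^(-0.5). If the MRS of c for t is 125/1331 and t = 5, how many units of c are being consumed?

For CES with ρ = -2, MRS = (t/c)^3.
Setting (5/c)^3 = 125/1331 gives 5/c = 5/11 and c = 11.

c = 11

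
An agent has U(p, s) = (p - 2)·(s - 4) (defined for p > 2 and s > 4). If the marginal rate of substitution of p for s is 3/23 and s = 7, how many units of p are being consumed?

p = 25

MU_p = (s−4), MU_s = (p−2).
MRS = (s−4)/(p−2).
Substitute s = 7: MRS = 3/(p − 2). Setting this equal to 3/23 gives p − 2 = 3/(3/23) = 23, so p = 25.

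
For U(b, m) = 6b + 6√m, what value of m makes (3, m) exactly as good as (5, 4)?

m = 16

U(5, 4) = 42.
Set U(3, m) = 42 and solve.
With b = 3: 6√m = 42 − 6·3 = 24, so √m = 4 and m = 16.
Check: U(3, 16) = 42.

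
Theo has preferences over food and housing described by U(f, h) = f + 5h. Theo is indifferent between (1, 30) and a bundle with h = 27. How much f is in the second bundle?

f = 16

U(1, 30) = 151.
Set U(f, 27) = 151 and solve.
f + 5·27 = 151 ⇒ f = 16 ⇒ f = 16.
Check: U(16, 27) = 151.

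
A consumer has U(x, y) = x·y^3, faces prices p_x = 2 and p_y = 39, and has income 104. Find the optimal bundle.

x* = 13, y* = 2

MU_x = y^3 and MU_y = 3·x·y^2.
MRS = MU_x/MU_y = (1/3)·y/x.
Tangency: set MRS = p_x/p_y = 2/39.
So (1/3)·y/x = 2/39, i.e. y = (2/13)·x.
Substitute into the budget 2·x + 39·y = 104: 8·x = 104, so x* = 13.
Then y* = (2/13)·13 = 2.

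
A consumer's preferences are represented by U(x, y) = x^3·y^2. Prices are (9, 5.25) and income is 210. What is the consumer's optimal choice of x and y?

x* = 14, y* = 16

MU_x = 3·x^2·y^2 and MU_y = 2·x^3·y.
MRS = MU_x/MU_y = (3/2)·y/x.
Tangency: set MRS = p_x/p_y = 9/5.25 = 12/7.
So (3/2)·y/x = 12/7, i.e. y = (8/7)·x.
Substitute into the budget 9·x + 5.25·y = 210: 15·x = 210, so x* = 14.
Then y* = (8/7)·14 = 16.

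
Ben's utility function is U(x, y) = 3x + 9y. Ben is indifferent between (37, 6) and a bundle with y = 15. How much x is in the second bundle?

U(37, 6) = 165.
Set U(x, 15) = 165 and solve.
3x + 9·15 = 165 ⇒ 3x = 30 ⇒ x = 10.
Check: U(10, 15) = 165.

x = 10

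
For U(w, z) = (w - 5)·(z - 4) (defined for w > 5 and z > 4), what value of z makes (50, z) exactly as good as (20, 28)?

z = 12

U(20, 28) = 360.
Set U(50, z) = 360 and solve.
With w = 50: (50 − 5) = 45, so (z − 4) = 360/45 = 8.
So z = 4 + 8 = 12.
Check: U(50, 12) = 360.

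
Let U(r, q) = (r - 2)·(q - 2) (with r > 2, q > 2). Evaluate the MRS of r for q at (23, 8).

MRS = 2/7

MU_r = (q−2), MU_q = (r−2).
MRS = (q−2)/(r−2).
At (23, 8): MRS = 2/7.
That is, one extra unit of r is worth 2/7 units of q at the margin.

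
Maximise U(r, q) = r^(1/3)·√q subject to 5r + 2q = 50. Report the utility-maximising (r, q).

r* = 4, q* = 15

MU_r = 1/3·r^(-2/3)·√q and MU_q = 0.5·r^(1/3)·q^(-0.5).
MRS = MU_r/MU_q = (2/3)·q/r.
Tangency: set MRS = p_r/p_q = 5/2 = 2.5.
So (2/3)·q/r = 2.5, i.e. q = 3.75·r.
Substitute into the budget 5·r + 2·q = 50: 12.5·r = 50, so r* = 4.
Then q* = 3.75·4 = 15.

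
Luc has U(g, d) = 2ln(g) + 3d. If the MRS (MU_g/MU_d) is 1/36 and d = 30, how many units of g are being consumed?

MU_g = 2/g, MU_d = 3.
MRS = 2/g ÷ 3.
MRS depends only on g: (2/3)/g = 1/36 ⇒ g = (2/3)/(1/36) = 24.

g = 24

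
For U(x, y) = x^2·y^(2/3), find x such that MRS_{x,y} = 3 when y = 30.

MU_x = 2·x·y^(2/3) and MU_y = 2/3·x^2·y^(-1/3).
MRS = MU_x/MU_y = (3)·y/x.
Substitute y = 30: MRS = 90/x. Setting 90/x = 3 gives x = 90/3 = 30.

x = 30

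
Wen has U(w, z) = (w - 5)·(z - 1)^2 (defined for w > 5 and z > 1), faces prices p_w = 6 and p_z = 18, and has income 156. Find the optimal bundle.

MU_w = (z−1)^2, MU_z = 2·(w−5)·(z−1).
MRS = (1/2)·(z−1)/(w−5).
Tangency: set MRS = p_w/p_z = 6/18 = 1/3.
So (1/2)·(z − 1)/(w − 5) = 1/3, i.e. (z − 1) = (2/3)·(w − 5).
Rewrite the budget in excess-of-subsistence terms: 6·(w − 5) + 18·(z − 1) = 156 − 6·5 − 18·1 = 108.
Substituting, 18·(w − 5) = 108, so w − 5 = 6 and w* = 11.
Then z − 1 = (2/3)·6 = 4, so z* = 5.

w* = 11, z* = 5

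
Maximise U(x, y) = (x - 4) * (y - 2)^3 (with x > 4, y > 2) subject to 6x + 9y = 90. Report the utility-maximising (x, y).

MU_x = (y−2)^3, MU_y = 3·(x−4)·(y−2)^2.
MRS = (1/3)·(y−2)/(x−4).
Tangency: set MRS = p_x/p_y = 6/9 = 2/3.
So (1/3)·(y − 2)/(x − 4) = 2/3, i.e. (y − 2) = 2·(x − 4).
Rewrite the budget in excess-of-subsistence terms: 6·(x − 4) + 9·(y − 2) = 90 − 6·4 − 9·2 = 48.
Substituting, 24·(x − 4) = 48, so x − 4 = 2 and x* = 6.
Then y − 2 = 2·2 = 4, so y* = 6.

x* = 6, y* = 6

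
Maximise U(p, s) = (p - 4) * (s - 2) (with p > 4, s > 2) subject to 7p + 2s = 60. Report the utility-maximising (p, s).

MU_p = (s−2), MU_s = (p−4).
MRS = (s−2)/(p−4).
Tangency: set MRS = p_p/p_s = 7/2 = 3.5.
So (s − 2)/(p − 4) = 3.5, i.e. (s − 2) = 3.5·(p − 4).
Rewrite the budget in excess-of-subsistence terms: 7·(p − 4) + 2·(s − 2) = 60 − 7·4 − 2·2 = 28.
Substituting, 14·(p − 4) = 28, so p − 4 = 2 and p* = 6.
Then s − 2 = 3.5·2 = 7, so s* = 9.

p* = 6, s* = 9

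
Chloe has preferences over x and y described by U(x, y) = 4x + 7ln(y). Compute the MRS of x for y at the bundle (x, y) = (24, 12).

MU_x = 4, MU_y = 7/y.
MRS = 4 ÷ (7/y).
At (24, 12): MRS = 48/7.
The indifference curve has slope −48/7 at this bundle.

MRS = 48/7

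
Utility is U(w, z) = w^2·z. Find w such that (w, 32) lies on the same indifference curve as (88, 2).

w = 22

U(88, 2) = 15488.
Set U(w, 32) = 15488 and solve.
With z = 32: w^2 = 15488/32 = 484; taking the square root, w = 22.
Check: U(22, 32) = 15488.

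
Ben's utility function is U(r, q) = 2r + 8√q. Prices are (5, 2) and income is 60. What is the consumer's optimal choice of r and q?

r* = 2, q* = 25

MU_r = 2, MU_q = 8/(2√q).
MRS = 2 ÷ (8/(2√q)).
Tangency: set MRS = p_r/p_q = 5/2 = 2.5.
MRS depends only on q: 0.5·√q = 2.5 ⇒ √q = 2.5/0.5 = 5 ⇒ q* = 25.
From the budget, 5·r = 60 − 2·25 = 10, so r* = 2.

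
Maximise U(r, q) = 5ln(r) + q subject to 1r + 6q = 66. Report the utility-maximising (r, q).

r* = 30, q* = 6

MU_r = 5/r, MU_q = 1.
MRS = 5/r ÷ 1.
Tangency: set MRS = p_r/p_q = 1/6.
MRS depends only on r: 5/r = 1/6 ⇒ r* = 5/(1/6) = 30.
From the budget, 6·q = 66 − 1·30 = 36, so q* = 6.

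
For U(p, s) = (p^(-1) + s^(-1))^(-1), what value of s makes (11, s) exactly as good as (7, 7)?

s = 77/15

U depends on (p, s) only through S = p^(-1) + s^(-1), so equal utility means equal S. At (7, 7): S = 2/7.
With p = 11: 11^(-1) = 1/11, so s^(-1) = 2/7 − 1/11 = 15/77.
Hence s = 1/(15/77) = 77/15.
Check: U(11, 77/15) = 3.5.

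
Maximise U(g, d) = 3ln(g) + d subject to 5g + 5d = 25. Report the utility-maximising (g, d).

g* = 3, d* = 2

MU_g = 3/g, MU_d = 1.
MRS = 3/g ÷ 1.
Tangency: set MRS = p_g/p_d = 5/5 = 1.
MRS depends only on g: 3/g = 1 ⇒ g* = 3/1 = 3.
From the budget, 5·d = 25 − 5·3 = 10, so d* = 2.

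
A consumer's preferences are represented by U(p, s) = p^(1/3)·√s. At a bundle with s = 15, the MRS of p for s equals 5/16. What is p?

p = 32

MU_p = 1/3·p^(-2/3)·√s and MU_s = 0.5·p^(1/3)·s^(-0.5).
MRS = MU_p/MU_s = (2/3)·s/p.
Substitute s = 15: MRS = 10/p. Setting 10/p = 5/16 gives p = 10/(5/16) = 32.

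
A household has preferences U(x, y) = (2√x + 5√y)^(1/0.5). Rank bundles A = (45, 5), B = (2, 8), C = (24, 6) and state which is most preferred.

Evaluate utility at each bundle:
U(A) = 605.000.
U(B) = 288.000.
U(C) = 486.000.
Highest utility is A, so A ≻ C ≻ B.

Bundle A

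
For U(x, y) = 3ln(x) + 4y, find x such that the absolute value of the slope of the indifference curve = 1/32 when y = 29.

x = 24

MU_x = 3/x, MU_y = 4.
MRS = 3/x ÷ 4.
MRS depends only on x: 0.75/x = 1/32 ⇒ x = 0.75/(1/32) = 24.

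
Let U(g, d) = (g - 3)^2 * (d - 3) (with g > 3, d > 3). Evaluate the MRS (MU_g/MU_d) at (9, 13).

MRS = 10/3

MU_g = 2·(g−3)·(d−3), MU_d = (g−3)^2.
MRS = (2/1)·(d−3)/(g−3).
At (9, 13): MRS = 10/3.
That is, one extra unit of g is worth 10/3 units of d at the margin.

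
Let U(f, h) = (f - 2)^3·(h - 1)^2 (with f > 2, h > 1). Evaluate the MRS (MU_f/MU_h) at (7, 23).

MU_f = 3·(f−2)^2·(h−1)^2, MU_h = 2·(f−2)^3·(h−1).
MRS = (3/2)·(h−1)/(f−2).
At (7, 23): MRS = 6.6.
That is, one extra unit of f is worth 6.6 units of h at the margin.

MRS = 6.6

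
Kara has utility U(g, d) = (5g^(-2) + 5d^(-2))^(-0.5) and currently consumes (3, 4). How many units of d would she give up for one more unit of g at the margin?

For CES with ρ = -2, MRS = (d/g)^3.
At (3, 4): MRS = 64/27.
That is, one extra unit of g is worth 64/27 units of d at the margin.

MRS = 64/27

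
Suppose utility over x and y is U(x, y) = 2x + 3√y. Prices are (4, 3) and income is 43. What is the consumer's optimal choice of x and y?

x* = 10, y* = 1

MU_x = 2, MU_y = 3/(2√y).
MRS = 2 ÷ (3/(2√y)).
Tangency: set MRS = p_x/p_y = 4/3.
MRS depends only on y: (4/3)·√y = 4/3 ⇒ √y = (4/3)/(4/3) = 1 ⇒ y* = 1.
From the budget, 4·x = 43 − 3·1 = 40, so x* = 10.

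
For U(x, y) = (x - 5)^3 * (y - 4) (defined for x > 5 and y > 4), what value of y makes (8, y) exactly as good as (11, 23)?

U(11, 23) = 4104.
Set U(8, y) = 4104 and solve.
With x = 8: (8 − 5)^3 = 27, so (y − 4) = 4104/27 = 152.
So y = 4 + 152 = 156.
Check: U(8, 156) = 4104.

y = 156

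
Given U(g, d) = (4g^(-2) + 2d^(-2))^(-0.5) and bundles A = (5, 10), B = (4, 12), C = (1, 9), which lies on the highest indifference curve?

Bundle A

Evaluate utility at each bundle:
U(A) = 2.357.
U(B) = 1.947.
U(C) = 0.498.
Highest utility is A, so A ≻ B ≻ C.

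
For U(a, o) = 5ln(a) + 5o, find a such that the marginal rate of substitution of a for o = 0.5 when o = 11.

MU_a = 5/a, MU_o = 5.
MRS = 5/a ÷ 5.
MRS depends only on a: 1/a = 0.5 ⇒ a = 1/0.5 = 2.

a = 2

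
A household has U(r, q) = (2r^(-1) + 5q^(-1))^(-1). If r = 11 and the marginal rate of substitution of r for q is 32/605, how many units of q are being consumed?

For CES with ρ = -1, MRS = (2/5)·(q/r)^2.
Setting (2/5)·(q/11)^2 = 32/605 gives (q/11)^2 = 16/121, so q/11 = 4/11 and q = 4.

q = 4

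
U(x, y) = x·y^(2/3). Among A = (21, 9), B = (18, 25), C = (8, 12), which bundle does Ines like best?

Evaluate utility at each bundle:
U(A) = 90.862.
U(B) = 153.898.
U(C) = 41.932.
Highest utility is B, so B ≻ A ≻ C.

Bundle B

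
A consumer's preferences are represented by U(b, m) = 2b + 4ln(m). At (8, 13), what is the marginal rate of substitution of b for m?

MRS = 6.5

MU_b = 2, MU_m = 4/m.
MRS = 2 ÷ (4/m).
At (8, 13): MRS = 6.5.
So at (8, 13) the consumer would give up 6.5 units of m for one more unit of b.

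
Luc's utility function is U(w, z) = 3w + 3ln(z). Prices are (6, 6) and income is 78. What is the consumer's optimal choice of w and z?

w* = 12, z* = 1

MU_w = 3, MU_z = 3/z.
MRS = 3 ÷ (3/z).
Tangency: set MRS = p_w/p_z = 6/6 = 1.
MRS depends only on z: z = 1 ⇒ z* = 1.
From the budget, 6·w = 78 − 6·1 = 72, so w* = 12.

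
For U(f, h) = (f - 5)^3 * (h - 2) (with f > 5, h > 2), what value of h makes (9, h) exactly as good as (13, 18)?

U(13, 18) = 8192.
Set U(9, h) = 8192 and solve.
With f = 9: (9 − 5)^3 = 64, so (h − 2) = 8192/64 = 128.
So h = 2 + 128 = 130.
Check: U(9, 130) = 8192.

h = 130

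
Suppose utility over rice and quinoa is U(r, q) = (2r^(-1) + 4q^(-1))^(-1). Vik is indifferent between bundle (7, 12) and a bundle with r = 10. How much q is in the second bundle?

q = 105/11

U depends on (r, q) only through S = 2r^(-1) + 4q^(-1), so equal utility means equal S. At (7, 12): S = 13/21.
With r = 10: 2·10^(-1) = 0.2, so 4q^(-1) = 13/21 − 0.2 = 44/105, i.e. q^(-1) = 11/105.
Hence q = 1/(11/105) = 105/11.
Check: U(10, 105/11) = 1.6154.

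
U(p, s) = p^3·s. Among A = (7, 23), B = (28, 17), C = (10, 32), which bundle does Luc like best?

Evaluate utility at each bundle:
U(A) = 7889.
U(B) = 373184.
U(C) = 32000.
Highest utility is B, so B ≻ C ≻ A.

Bundle B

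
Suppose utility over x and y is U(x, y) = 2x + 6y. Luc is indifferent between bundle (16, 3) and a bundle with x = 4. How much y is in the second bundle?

U(16, 3) = 50.
Set U(4, y) = 50 and solve.
2·4 + 6y = 50 ⇒ 6y = 42 ⇒ y = 7.
Check: U(4, 7) = 50.

y = 7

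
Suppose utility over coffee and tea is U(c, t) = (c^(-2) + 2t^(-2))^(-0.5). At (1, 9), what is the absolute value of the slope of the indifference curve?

MRS = 364.5

For CES with ρ = -2, MRS = (1/2)·(t/c)^3.
At (1, 9): MRS = 364.5.
The indifference curve has slope −364.5 at this bundle.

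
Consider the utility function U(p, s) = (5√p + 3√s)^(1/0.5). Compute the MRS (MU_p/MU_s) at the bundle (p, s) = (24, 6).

For CES with ρ = 0.5, MRS = (5/3)·√(s/p).
At (24, 6): MRS = 5/6.
The indifference curve has slope −5/6 at this bundle.

MRS = 5/6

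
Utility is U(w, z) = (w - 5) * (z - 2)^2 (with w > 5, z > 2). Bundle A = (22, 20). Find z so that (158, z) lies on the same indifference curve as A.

z = 8

U(22, 20) = 5508.
Set U(158, z) = 5508 and solve.
With w = 158: (158 − 5) = 153, so (z − 2)^2 = 5508/153 = 36.
Taking the square root (with z > 2): z − 2 = 6, so z = 8.
Check: U(158, 8) = 5508.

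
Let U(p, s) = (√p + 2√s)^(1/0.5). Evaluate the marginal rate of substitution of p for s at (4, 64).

MRS = 2

For CES with ρ = 0.5, MRS = (1/2)·√(s/p).
At (4, 64): MRS = 2.
The indifference curve has slope −2 at this bundle.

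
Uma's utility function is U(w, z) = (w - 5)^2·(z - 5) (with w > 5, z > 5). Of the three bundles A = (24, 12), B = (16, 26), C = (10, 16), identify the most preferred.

Bundle B

Evaluate utility at each bundle:
U(A) = 2527.
U(B) = 2541.
U(C) = 275.
Highest utility is B, so B ≻ A ≻ C.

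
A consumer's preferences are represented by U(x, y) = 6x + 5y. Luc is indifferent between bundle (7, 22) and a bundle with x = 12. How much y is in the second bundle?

y = 16

U(7, 22) = 152.
Set U(12, y) = 152 and solve.
6·12 + 5y = 152 ⇒ 5y = 80 ⇒ y = 16.
Check: U(12, 16) = 152.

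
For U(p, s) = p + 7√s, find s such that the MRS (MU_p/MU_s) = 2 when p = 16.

MU_p = 1, MU_s = 7/(2√s).
MRS = 1 ÷ (7/(2√s)).
MRS depends only on s: (2/7)·√s = 2 ⇒ √s = 2/(2/7) = 7 ⇒ s = 49.

s = 49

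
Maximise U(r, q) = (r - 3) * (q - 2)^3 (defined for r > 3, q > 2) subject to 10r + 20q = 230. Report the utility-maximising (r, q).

r* = 7, q* = 8

MU_r = (q−2)^3, MU_q = 3·(r−3)·(q−2)^2.
MRS = (1/3)·(q−2)/(r−3).
Tangency: set MRS = p_r/p_q = 10/20 = 0.5.
So (1/3)·(q − 2)/(r − 3) = 0.5, i.e. (q − 2) = 1.5·(r − 3).
Rewrite the budget in excess-of-subsistence terms: 10·(r − 3) + 20·(q − 2) = 230 − 10·3 − 20·2 = 160.
Substituting, 40·(r − 3) = 160, so r − 3 = 4 and r* = 7.
Then q − 2 = 1.5·4 = 6, so q* = 8.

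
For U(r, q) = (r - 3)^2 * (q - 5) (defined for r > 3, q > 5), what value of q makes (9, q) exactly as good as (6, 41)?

U(6, 41) = 324.
Set U(9, q) = 324 and solve.
With r = 9: (9 − 3)^2 = 36, so (q − 5) = 324/36 = 9.
So q = 5 + 9 = 14.
Check: U(9, 14) = 324.

q = 14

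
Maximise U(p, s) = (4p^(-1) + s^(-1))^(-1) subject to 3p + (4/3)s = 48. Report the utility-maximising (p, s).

p* = 12, s* = 9

For CES with ρ = -1, MRS = (4/1)·(s/p)^2.
Tangency: set MRS = p_p/p_s = 3/(4/3) = 2.25.
So (s/p)^2 = 9/16; taking the square root, s/p = 0.75, i.e. s = 0.75·p.
Substitute into the budget 3·p + (4/3)·s = 48: 4·p = 48, so p* = 12 and s* = 0.75·12 = 9.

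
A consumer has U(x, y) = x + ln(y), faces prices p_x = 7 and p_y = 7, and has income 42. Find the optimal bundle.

MU_x = 1, MU_y = 1/y.
MRS = 1 ÷ (1/y).
Tangency: set MRS = p_x/p_y = 7/7 = 1.
MRS depends only on y: y = 1 ⇒ y* = 1.
From the budget, 7·x = 42 − 7·1 = 35, so x* = 5.

x* = 5, y* = 1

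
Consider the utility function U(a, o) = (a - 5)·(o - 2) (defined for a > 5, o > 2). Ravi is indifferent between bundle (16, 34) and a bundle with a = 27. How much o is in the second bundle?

U(16, 34) = 352.
Set U(27, o) = 352 and solve.
With a = 27: (27 − 5) = 22, so (o − 2) = 352/22 = 16.
So o = 2 + 16 = 18.
Check: U(27, 18) = 352.

o = 18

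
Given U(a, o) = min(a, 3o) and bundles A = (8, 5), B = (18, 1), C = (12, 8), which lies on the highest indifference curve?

Evaluate utility at each bundle:
U(A) = 8.
U(B) = 3.
U(C) = 12.
Highest utility is C, so C ≻ A ≻ B.

Bundle C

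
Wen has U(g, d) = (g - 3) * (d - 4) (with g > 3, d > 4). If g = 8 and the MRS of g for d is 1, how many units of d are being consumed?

MU_g = (d−4), MU_d = (g−3).
MRS = (d−4)/(g−3).
Substitute g = 8: MRS = (d − 4)/5. Setting this equal to 1 gives d − 4 = 1·5 = 5, so d = 9.

d = 9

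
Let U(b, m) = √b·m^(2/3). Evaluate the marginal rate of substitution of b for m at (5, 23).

MU_b = 0.5·b^(-0.5)·m^(2/3) and MU_m = 2/3·√b·m^(-1/3).
MRS = MU_b/MU_m = (0.75)·m/b.
At (5, 23): MRS = 3.45.
So at (5, 23) the consumer would give up 3.45 units of m for one more unit of b.

MRS = 3.45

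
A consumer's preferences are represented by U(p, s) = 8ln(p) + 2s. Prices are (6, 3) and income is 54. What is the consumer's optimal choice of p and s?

MU_p = 8/p, MU_s = 2.
MRS = 8/p ÷ 2.
Tangency: set MRS = p_p/p_s = 6/3 = 2.
MRS depends only on p: 4/p = 2 ⇒ p* = 4/2 = 2.
From the budget, 3·s = 54 − 6·2 = 42, so s* = 14.

p* = 2, s* = 14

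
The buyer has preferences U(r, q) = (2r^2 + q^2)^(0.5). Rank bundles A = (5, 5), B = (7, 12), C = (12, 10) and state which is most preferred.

Evaluate utility at each bundle:
U(A) = 8.660.
U(B) = 15.556.
U(C) = 19.698.
Highest utility is C, so C ≻ B ≻ A.

Bundle C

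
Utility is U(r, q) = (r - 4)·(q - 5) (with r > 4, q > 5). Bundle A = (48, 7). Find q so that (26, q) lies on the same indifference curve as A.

q = 9

U(48, 7) = 88.
Set U(26, q) = 88 and solve.
With r = 26: (26 − 4) = 22, so (q − 5) = 88/22 = 4.
So q = 5 + 4 = 9.
Check: U(26, 9) = 88.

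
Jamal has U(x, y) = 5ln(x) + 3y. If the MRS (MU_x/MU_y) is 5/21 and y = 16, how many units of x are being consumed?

MU_x = 5/x, MU_y = 3.
MRS = 5/x ÷ 3.
MRS depends only on x: (5/3)/x = 5/21 ⇒ x = (5/3)/(5/21) = 7.

x = 7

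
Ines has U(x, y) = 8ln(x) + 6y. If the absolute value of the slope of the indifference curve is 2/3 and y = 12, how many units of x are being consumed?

x = 2

MU_x = 8/x, MU_y = 6.
MRS = 8/x ÷ 6.
MRS depends only on x: (4/3)/x = 2/3 ⇒ x = (4/3)/(2/3) = 2.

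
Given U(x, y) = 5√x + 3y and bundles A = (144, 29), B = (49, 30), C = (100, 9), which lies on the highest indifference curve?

Bundle A

Evaluate utility at each bundle:
U(A) = 147.000.
U(B) = 125.000.
U(C) = 77.000.
Highest utility is A, so A ≻ B ≻ C.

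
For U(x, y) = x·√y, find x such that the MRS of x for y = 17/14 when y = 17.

x = 28

MU_x = √y and MU_y = 0.5·x·y^(-0.5).
MRS = MU_x/MU_y = (2)·y/x.
Substitute y = 17: MRS = 34/x. Setting 34/x = 17/14 gives x = 34/(17/14) = 28.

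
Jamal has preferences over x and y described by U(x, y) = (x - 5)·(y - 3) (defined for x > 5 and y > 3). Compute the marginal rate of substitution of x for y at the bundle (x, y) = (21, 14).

MU_x = (y−3), MU_y = (x−5).
MRS = (y−3)/(x−5).
At (21, 14): MRS = 11/16.
So at (21, 14) the consumer would give up 11/16 units of y for one more unit of x.

MRS = 11/16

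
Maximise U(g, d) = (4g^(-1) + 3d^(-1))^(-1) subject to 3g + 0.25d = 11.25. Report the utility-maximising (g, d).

For CES with ρ = -1, MRS = (4/3)·(d/g)^2.
Tangency: set MRS = p_g/p_d = 3/0.25 = 12.
So (d/g)^2 = 9; taking the square root, d/g = 3, i.e. d = 3·g.
Substitute into the budget 3·g + 0.25·d = 11.25: 3.75·g = 11.25, so g* = 3 and d* = 3·3 = 9.

g* = 3, d* = 9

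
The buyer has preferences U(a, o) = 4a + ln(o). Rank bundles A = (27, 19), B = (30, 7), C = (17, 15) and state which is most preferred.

Bundle B

Evaluate utility at each bundle:
U(A) = 110.944.
U(B) = 121.946.
U(C) = 70.708.
Highest utility is B, so B ≻ A ≻ C.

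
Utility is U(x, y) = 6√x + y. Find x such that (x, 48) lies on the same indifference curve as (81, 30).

U(81, 30) = 84.
Set U(x, 48) = 84 and solve.
With y = 48: 6√x = 84 − 48 = 36, so √x = 6 and x = 36.
Check: U(36, 48) = 84.

x = 36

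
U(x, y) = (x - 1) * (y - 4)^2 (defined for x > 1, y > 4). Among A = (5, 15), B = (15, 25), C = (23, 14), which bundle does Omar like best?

Bundle B

Evaluate utility at each bundle:
U(A) = 484.
U(B) = 6174.
U(C) = 2200.
Highest utility is B, so B ≻ C ≻ A.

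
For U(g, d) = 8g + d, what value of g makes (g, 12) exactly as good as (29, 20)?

g = 30

U(29, 20) = 252.
Set U(g, 12) = 252 and solve.
8g + 12 = 252 ⇒ 8g = 240 ⇒ g = 30.
Check: U(30, 12) = 252.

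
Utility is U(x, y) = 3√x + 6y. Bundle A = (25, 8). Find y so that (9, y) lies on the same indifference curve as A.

U(25, 8) = 63.
Set U(9, y) = 63 and solve.
With x = 9: √9 = 3, so 6y = 63 − 3·3 = 54 and y = 9.
Check: U(9, 9) = 63.

y = 9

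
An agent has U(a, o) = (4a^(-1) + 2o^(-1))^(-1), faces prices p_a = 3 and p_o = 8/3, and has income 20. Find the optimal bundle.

For CES with ρ = -1, MRS = (4/2)·(o/a)^2.
Tangency: set MRS = p_a/p_o = 3/(8/3) = 1.125.
So (o/a)^2 = 9/16; taking the square root, o/a = 0.75, i.e. o = 0.75·a.
Substitute into the budget 3·a + (8/3)·o = 20: 5·a = 20, so a* = 4 and o* = 0.75·4 = 3.

a* = 4, o* = 3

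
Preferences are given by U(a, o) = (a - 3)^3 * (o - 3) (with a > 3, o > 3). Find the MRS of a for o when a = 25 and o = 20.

MRS = 51/22

MU_a = 3·(a−3)^2·(o−3), MU_o = (a−3)^3.
MRS = (3/1)·(o−3)/(a−3).
At (25, 20): MRS = 51/22.
The indifference curve has slope −51/22 at this bundle.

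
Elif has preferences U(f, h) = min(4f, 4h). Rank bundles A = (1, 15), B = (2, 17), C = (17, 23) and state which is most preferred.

Evaluate utility at each bundle:
U(A) = 4.
U(B) = 8.
U(C) = 68.
Highest utility is C, so C ≻ B ≻ A.

Bundle C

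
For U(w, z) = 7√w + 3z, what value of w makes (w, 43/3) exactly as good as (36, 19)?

w = 64

U(36, 19) = 99.
Set U(w, 43/3) = 99 and solve.
With z = 43/3: 7√w = 99 − 3·43/3 = 56, so √w = 8 and w = 64.
Check: U(64, 43/3) = 99.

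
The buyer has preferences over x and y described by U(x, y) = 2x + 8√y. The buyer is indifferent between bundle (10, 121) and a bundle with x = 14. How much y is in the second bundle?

U(10, 121) = 108.
Set U(14, y) = 108 and solve.
With x = 14: 8√y = 108 − 2·14 = 80, so √y = 10 and y = 100.
Check: U(14, 100) = 108.

y = 100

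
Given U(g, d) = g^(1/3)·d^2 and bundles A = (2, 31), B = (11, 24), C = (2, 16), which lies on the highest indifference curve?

Evaluate utility at each bundle:
U(A) = 1210.784.
U(B) = 1281.013.
U(C) = 322.540.
Highest utility is B, so B ≻ A ≻ C.

Bundle B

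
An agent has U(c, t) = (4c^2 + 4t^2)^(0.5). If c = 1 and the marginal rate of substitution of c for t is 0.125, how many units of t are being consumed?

For CES with ρ = 2, MRS = (t/c)^(-1).
Setting (t/1)^(-1) = 0.125 gives t/1 = 8 and t = 8.

t = 8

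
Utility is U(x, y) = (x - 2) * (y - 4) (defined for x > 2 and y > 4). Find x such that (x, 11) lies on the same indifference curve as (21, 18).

U(21, 18) = 266.
Set U(x, 11) = 266 and solve.
With y = 11: (11 − 4) = 7, so (x − 2) = 266/7 = 38.
So x = 2 + 38 = 40.
Check: U(40, 11) = 266.

x = 40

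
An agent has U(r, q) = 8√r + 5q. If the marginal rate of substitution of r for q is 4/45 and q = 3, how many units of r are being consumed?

MU_r = 8/(2√r), MU_q = 5.
MRS = 8/(2√r) ÷ 5.
MRS depends only on r: 0.8/√r = 4/45 ⇒ √r = 0.8/(4/45) = 9 ⇒ r = 81.

r = 81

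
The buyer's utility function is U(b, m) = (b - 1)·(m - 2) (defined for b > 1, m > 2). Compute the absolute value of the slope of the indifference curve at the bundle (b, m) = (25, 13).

MU_b = (m−2), MU_m = (b−1).
MRS = (m−2)/(b−1).
At (25, 13): MRS = 11/24.
That is, one extra unit of b is worth 11/24 units of m at the margin.

MRS = 11/24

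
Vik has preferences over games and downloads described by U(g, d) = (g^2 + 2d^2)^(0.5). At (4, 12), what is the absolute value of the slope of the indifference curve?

MRS = 1/6

For CES with ρ = 2, MRS = (1/2)·(d/g)^(-1).
At (4, 12): MRS = 1/6.
So at (4, 12) the consumer would give up 1/6 units of d for one more unit of g.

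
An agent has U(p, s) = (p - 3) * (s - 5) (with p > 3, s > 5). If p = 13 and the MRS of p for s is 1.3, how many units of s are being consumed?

s = 18

MU_p = (s−5), MU_s = (p−3).
MRS = (s−5)/(p−3).
Substitute p = 13: MRS = (s − 5)/10. Setting this equal to 1.3 gives s − 5 = 1.3·10 = 13, so s = 18.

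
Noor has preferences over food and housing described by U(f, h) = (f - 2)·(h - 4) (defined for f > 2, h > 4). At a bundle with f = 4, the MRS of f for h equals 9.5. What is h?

MU_f = (h−4), MU_h = (f−2).
MRS = (h−4)/(f−2).
Substitute f = 4: MRS = (h − 4)/2. Setting this equal to 9.5 gives h − 4 = 9.5·2 = 19, so h = 23.

h = 23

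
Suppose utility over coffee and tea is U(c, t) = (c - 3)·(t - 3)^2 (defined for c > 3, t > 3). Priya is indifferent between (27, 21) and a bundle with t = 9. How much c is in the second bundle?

c = 219

U(27, 21) = 7776.
Set U(c, 9) = 7776 and solve.
With t = 9: (9 − 3)^2 = 36, so (c − 3) = 7776/36 = 216.
So c = 3 + 216 = 219.
Check: U(219, 9) = 7776.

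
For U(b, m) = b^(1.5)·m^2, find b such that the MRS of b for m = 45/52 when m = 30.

b = 26

MU_b = 1.5·√b·m^2 and MU_m = 2·b^(1.5)·m.
MRS = MU_b/MU_m = (0.75)·m/b.
Substitute m = 30: MRS = 22.5/b. Setting 22.5/b = 45/52 gives b = 22.5/(45/52) = 26.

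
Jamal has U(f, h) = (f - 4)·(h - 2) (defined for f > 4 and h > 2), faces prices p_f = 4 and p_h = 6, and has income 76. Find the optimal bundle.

f* = 10, h* = 6

MU_f = (h−2), MU_h = (f−4).
MRS = (h−2)/(f−4).
Tangency: set MRS = p_f/p_h = 4/6 = 2/3.
So (h − 2)/(f − 4) = 2/3, i.e. (h − 2) = (2/3)·(f − 4).
Rewrite the budget in excess-of-subsistence terms: 4·(f − 4) + 6·(h − 2) = 76 − 4·4 − 6·2 = 48.
Substituting, 8·(f − 4) = 48, so f − 4 = 6 and f* = 10.
Then h − 2 = (2/3)·6 = 4, so h* = 6.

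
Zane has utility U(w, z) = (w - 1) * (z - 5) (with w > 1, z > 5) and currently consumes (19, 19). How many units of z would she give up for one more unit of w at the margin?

MRS = 7/9

MU_w = (z−5), MU_z = (w−1).
MRS = (z−5)/(w−1).
At (19, 19): MRS = 7/9.
The indifference curve has slope −7/9 at this bundle.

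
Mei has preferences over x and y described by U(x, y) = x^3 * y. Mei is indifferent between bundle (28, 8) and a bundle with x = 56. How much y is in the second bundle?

y = 1

U(28, 8) = 175616.
Set U(56, y) = 175616 and solve.
With x = 56: 56^3 = 175616, so y = 175616/175616 = 1.
Check: U(56, 1) = 175616.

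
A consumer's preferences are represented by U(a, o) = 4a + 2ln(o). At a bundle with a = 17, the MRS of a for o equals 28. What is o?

MU_a = 4, MU_o = 2/o.
MRS = 4 ÷ (2/o).
MRS depends only on o: 2·o = 28 ⇒ o = 28/2 = 14.

o = 14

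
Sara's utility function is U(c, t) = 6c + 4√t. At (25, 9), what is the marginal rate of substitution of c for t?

MU_c = 6, MU_t = 4/(2√t).
MRS = 6 ÷ (4/(2√t)).
At (25, 9): MRS = 9.
So at (25, 9) the consumer would give up 9 units of t for one more unit of c.

MRS = 9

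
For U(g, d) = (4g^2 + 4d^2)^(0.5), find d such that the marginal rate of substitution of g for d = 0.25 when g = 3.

d = 12

For CES with ρ = 2, MRS = (d/g)^(-1).
Setting (d/3)^(-1) = 0.25 gives d/3 = 4 and d = 12.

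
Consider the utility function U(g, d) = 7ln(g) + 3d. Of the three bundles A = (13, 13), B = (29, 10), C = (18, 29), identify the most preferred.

Evaluate utility at each bundle:
U(A) = 56.955.
U(B) = 53.571.
U(C) = 107.233.
Highest utility is C, so C ≻ A ≻ B.

Bundle C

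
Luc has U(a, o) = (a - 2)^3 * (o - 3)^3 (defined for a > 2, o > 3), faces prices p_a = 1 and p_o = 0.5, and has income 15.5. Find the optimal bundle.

MU_a = 3·(a−2)^2·(o−3)^3, MU_o = 3·(a−2)^3·(o−3)^2.
MRS = (o−3)/(a−2).
Tangency: set MRS = p_a/p_o = 1/0.5 = 2.
So (o − 3)/(a − 2) = 2, i.e. (o − 3) = 2·(a − 2).
Rewrite the budget in excess-of-subsistence terms: 1·(a − 2) + 0.5·(o − 3) = 15.5 − 1·2 − 0.5·3 = 12.
Substituting, 2·(a − 2) = 12, so a − 2 = 6 and a* = 8.
Then o − 3 = 2·6 = 12, so o* = 15.

a* = 8, o* = 15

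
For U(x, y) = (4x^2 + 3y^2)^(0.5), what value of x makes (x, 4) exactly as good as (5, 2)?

U depends on (x, y) only through S = 4x^2 + 3y^2, so equal utility means equal S. At (5, 2): S = 112.
With y = 4: 3·4^2 = 48, so 4x^2 = 112 − 48 = 64, i.e. x^2 = 16.
Hence x = √16 = 4.
Check: U(4, 4) = 10.583.

x = 4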